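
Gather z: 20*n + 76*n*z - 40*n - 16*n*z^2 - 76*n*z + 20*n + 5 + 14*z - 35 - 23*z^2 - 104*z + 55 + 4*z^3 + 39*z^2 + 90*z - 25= 4*z^3 + z^2*(16 - 16*n)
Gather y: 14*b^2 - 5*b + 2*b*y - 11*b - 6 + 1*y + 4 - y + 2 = 14*b^2 + 2*b*y - 16*b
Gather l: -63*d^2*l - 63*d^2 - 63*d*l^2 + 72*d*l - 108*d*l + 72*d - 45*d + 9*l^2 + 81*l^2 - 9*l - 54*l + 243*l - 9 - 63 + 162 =-63*d^2 + 27*d + l^2*(90 - 63*d) + l*(-63*d^2 - 36*d + 180) + 90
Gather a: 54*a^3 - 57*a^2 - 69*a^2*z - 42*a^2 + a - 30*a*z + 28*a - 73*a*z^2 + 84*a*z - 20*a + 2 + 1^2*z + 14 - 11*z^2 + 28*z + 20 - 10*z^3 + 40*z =54*a^3 + a^2*(-69*z - 99) + a*(-73*z^2 + 54*z + 9) - 10*z^3 - 11*z^2 + 69*z + 36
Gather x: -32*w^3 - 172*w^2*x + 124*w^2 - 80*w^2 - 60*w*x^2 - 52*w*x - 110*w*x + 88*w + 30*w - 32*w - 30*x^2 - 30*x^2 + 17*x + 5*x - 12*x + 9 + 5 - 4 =-32*w^3 + 44*w^2 + 86*w + x^2*(-60*w - 60) + x*(-172*w^2 - 162*w + 10) + 10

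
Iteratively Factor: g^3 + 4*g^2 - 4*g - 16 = (g + 4)*(g^2 - 4) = (g + 2)*(g + 4)*(g - 2)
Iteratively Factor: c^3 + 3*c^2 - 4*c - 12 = (c + 3)*(c^2 - 4) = (c + 2)*(c + 3)*(c - 2)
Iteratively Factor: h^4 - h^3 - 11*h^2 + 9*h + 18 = (h - 2)*(h^3 + h^2 - 9*h - 9) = (h - 3)*(h - 2)*(h^2 + 4*h + 3) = (h - 3)*(h - 2)*(h + 3)*(h + 1)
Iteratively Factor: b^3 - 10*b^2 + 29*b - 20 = (b - 4)*(b^2 - 6*b + 5) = (b - 5)*(b - 4)*(b - 1)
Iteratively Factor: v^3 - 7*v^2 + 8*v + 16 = (v - 4)*(v^2 - 3*v - 4) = (v - 4)*(v + 1)*(v - 4)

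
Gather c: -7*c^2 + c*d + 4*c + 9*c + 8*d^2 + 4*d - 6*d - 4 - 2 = -7*c^2 + c*(d + 13) + 8*d^2 - 2*d - 6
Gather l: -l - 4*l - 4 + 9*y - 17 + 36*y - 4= -5*l + 45*y - 25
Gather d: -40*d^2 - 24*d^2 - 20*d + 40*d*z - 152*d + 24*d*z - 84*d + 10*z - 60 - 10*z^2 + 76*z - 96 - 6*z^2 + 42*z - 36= -64*d^2 + d*(64*z - 256) - 16*z^2 + 128*z - 192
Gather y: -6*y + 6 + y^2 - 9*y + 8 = y^2 - 15*y + 14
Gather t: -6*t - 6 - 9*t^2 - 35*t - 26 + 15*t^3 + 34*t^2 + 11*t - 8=15*t^3 + 25*t^2 - 30*t - 40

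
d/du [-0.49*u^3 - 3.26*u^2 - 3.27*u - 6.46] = -1.47*u^2 - 6.52*u - 3.27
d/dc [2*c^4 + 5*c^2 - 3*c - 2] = 8*c^3 + 10*c - 3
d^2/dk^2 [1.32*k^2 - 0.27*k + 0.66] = 2.64000000000000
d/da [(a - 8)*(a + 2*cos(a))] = a + (8 - a)*(2*sin(a) - 1) + 2*cos(a)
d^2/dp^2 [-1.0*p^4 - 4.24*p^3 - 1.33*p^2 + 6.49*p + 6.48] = -12.0*p^2 - 25.44*p - 2.66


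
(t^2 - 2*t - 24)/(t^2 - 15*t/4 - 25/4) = 4*(-t^2 + 2*t + 24)/(-4*t^2 + 15*t + 25)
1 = 1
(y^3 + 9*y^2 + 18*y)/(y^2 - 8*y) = (y^2 + 9*y + 18)/(y - 8)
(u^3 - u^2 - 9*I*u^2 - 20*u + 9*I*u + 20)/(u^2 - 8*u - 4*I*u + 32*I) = (u^2 - u*(1 + 5*I) + 5*I)/(u - 8)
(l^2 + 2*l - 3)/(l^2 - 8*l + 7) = (l + 3)/(l - 7)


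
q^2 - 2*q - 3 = (q - 3)*(q + 1)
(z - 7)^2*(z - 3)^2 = z^4 - 20*z^3 + 142*z^2 - 420*z + 441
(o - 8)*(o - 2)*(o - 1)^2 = o^4 - 12*o^3 + 37*o^2 - 42*o + 16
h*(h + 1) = h^2 + h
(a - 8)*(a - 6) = a^2 - 14*a + 48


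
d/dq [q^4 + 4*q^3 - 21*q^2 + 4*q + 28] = 4*q^3 + 12*q^2 - 42*q + 4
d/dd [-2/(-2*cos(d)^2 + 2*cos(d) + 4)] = (2*cos(d) - 1)*sin(d)/(sin(d)^2 + cos(d) + 1)^2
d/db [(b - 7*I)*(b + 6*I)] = 2*b - I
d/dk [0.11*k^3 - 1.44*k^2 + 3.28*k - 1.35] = 0.33*k^2 - 2.88*k + 3.28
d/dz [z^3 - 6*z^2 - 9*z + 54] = 3*z^2 - 12*z - 9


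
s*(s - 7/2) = s^2 - 7*s/2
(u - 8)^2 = u^2 - 16*u + 64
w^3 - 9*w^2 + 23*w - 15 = (w - 5)*(w - 3)*(w - 1)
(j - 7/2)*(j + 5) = j^2 + 3*j/2 - 35/2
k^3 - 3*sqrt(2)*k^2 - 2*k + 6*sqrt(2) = (k - 3*sqrt(2))*(k - sqrt(2))*(k + sqrt(2))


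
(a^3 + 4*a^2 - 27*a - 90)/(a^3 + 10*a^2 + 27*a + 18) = (a - 5)/(a + 1)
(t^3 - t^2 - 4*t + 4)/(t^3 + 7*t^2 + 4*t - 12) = (t - 2)/(t + 6)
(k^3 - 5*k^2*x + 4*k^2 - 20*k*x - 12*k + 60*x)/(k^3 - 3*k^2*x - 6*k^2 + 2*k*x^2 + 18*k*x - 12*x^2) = (k^3 - 5*k^2*x + 4*k^2 - 20*k*x - 12*k + 60*x)/(k^3 - 3*k^2*x - 6*k^2 + 2*k*x^2 + 18*k*x - 12*x^2)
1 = 1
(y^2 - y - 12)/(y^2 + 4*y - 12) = (y^2 - y - 12)/(y^2 + 4*y - 12)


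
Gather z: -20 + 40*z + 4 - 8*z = 32*z - 16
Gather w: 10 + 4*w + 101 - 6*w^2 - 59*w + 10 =-6*w^2 - 55*w + 121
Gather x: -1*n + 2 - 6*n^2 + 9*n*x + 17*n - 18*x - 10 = -6*n^2 + 16*n + x*(9*n - 18) - 8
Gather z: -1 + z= z - 1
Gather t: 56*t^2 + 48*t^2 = 104*t^2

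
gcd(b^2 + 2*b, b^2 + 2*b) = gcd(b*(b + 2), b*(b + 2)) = b^2 + 2*b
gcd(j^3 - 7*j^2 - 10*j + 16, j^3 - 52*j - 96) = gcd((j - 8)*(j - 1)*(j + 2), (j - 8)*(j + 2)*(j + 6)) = j^2 - 6*j - 16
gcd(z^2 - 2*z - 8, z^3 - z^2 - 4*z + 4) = z + 2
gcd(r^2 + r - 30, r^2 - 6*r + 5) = r - 5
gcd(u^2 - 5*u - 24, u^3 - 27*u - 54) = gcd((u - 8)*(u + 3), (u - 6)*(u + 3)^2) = u + 3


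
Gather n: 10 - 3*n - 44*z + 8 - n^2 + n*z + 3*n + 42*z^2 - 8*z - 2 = -n^2 + n*z + 42*z^2 - 52*z + 16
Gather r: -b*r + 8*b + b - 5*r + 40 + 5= 9*b + r*(-b - 5) + 45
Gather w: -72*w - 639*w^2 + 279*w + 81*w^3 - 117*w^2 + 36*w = 81*w^3 - 756*w^2 + 243*w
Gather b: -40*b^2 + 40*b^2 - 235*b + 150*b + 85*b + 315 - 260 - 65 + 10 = 0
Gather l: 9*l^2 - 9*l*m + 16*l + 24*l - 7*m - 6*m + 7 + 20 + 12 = 9*l^2 + l*(40 - 9*m) - 13*m + 39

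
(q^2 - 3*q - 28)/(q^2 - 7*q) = (q + 4)/q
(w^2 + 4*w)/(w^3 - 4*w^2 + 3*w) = (w + 4)/(w^2 - 4*w + 3)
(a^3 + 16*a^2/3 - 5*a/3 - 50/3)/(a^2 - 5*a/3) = a + 7 + 10/a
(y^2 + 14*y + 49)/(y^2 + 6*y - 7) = (y + 7)/(y - 1)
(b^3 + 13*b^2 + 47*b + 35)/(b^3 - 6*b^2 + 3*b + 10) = (b^2 + 12*b + 35)/(b^2 - 7*b + 10)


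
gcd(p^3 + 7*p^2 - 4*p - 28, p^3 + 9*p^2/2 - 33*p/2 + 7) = p^2 + 5*p - 14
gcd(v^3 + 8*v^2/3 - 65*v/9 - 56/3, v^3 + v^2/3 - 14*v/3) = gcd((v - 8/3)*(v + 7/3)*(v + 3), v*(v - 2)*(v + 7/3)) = v + 7/3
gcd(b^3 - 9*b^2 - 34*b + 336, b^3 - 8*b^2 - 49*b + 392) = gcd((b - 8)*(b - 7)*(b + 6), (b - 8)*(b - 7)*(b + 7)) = b^2 - 15*b + 56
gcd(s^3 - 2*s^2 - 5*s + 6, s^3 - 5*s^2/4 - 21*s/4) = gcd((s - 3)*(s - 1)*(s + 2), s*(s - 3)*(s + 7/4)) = s - 3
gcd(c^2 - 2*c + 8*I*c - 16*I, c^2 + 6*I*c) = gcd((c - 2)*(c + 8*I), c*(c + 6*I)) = 1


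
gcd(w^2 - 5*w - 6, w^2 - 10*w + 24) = w - 6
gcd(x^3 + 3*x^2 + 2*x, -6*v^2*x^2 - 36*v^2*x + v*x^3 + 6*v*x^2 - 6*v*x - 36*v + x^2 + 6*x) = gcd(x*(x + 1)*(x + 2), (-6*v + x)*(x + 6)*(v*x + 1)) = 1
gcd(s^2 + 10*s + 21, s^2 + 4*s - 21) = s + 7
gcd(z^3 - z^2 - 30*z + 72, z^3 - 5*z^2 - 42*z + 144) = z^2 + 3*z - 18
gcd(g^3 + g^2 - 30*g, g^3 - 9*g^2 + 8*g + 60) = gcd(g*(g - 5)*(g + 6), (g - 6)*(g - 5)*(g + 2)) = g - 5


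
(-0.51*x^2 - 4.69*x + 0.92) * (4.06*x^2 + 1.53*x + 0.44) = -2.0706*x^4 - 19.8217*x^3 - 3.6649*x^2 - 0.656*x + 0.4048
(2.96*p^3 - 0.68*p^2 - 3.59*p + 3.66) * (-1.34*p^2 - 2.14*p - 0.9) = -3.9664*p^5 - 5.4232*p^4 + 3.6018*p^3 + 3.3902*p^2 - 4.6014*p - 3.294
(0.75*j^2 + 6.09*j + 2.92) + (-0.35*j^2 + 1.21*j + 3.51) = 0.4*j^2 + 7.3*j + 6.43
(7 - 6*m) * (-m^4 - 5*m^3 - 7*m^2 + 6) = 6*m^5 + 23*m^4 + 7*m^3 - 49*m^2 - 36*m + 42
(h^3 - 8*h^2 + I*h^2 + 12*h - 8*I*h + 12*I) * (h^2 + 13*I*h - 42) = h^5 - 8*h^4 + 14*I*h^4 - 43*h^3 - 112*I*h^3 + 440*h^2 + 126*I*h^2 - 660*h + 336*I*h - 504*I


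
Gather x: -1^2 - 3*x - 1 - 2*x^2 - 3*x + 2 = -2*x^2 - 6*x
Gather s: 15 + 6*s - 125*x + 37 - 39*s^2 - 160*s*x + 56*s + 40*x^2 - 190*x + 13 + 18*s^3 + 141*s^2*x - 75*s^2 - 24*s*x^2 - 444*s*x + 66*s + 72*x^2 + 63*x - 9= 18*s^3 + s^2*(141*x - 114) + s*(-24*x^2 - 604*x + 128) + 112*x^2 - 252*x + 56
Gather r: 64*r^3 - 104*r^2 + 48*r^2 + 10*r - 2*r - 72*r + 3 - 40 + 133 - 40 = 64*r^3 - 56*r^2 - 64*r + 56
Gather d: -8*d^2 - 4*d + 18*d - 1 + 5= -8*d^2 + 14*d + 4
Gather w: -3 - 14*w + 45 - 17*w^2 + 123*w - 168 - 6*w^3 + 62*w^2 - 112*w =-6*w^3 + 45*w^2 - 3*w - 126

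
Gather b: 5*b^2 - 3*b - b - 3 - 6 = 5*b^2 - 4*b - 9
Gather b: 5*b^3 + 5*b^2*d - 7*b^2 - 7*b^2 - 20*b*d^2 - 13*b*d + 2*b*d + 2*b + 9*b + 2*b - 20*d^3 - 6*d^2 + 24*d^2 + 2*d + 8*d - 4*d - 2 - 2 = 5*b^3 + b^2*(5*d - 14) + b*(-20*d^2 - 11*d + 13) - 20*d^3 + 18*d^2 + 6*d - 4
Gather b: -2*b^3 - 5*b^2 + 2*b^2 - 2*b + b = -2*b^3 - 3*b^2 - b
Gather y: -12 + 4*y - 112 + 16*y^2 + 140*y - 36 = 16*y^2 + 144*y - 160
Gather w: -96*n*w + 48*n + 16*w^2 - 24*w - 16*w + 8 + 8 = 48*n + 16*w^2 + w*(-96*n - 40) + 16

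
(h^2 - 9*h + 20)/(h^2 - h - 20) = (h - 4)/(h + 4)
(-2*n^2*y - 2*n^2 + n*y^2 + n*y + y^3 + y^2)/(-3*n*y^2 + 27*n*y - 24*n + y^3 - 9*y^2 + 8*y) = (2*n^2*y + 2*n^2 - n*y^2 - n*y - y^3 - y^2)/(3*n*y^2 - 27*n*y + 24*n - y^3 + 9*y^2 - 8*y)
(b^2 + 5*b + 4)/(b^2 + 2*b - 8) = (b + 1)/(b - 2)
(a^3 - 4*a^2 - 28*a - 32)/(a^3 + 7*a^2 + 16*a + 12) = (a - 8)/(a + 3)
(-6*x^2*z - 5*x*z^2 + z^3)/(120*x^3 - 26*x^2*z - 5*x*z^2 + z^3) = z*(-x - z)/(20*x^2 - x*z - z^2)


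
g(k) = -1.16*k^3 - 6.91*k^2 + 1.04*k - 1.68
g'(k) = -3.48*k^2 - 13.82*k + 1.04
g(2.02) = -37.34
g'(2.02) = -41.08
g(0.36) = -2.26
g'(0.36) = -4.39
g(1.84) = -30.39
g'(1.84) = -36.17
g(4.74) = -275.54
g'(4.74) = -142.65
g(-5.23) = -30.18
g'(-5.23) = -21.87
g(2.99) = -91.35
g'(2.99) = -71.39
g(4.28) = -214.76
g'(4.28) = -121.86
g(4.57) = -251.96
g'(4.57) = -134.80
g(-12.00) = 995.28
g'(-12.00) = -334.24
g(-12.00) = 995.28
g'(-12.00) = -334.24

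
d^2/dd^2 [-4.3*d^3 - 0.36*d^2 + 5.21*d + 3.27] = -25.8*d - 0.72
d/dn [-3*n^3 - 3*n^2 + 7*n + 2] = -9*n^2 - 6*n + 7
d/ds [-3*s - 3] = -3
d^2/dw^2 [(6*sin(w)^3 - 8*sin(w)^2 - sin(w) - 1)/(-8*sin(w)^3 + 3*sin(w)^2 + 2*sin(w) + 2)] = (-368*sin(w)^8 - 10*sin(w)^7 + 436*sin(w)^6 - 1449*sin(w)^5 + 458*sin(w)^4 + 1380*sin(w)^3 - 386*sin(w)^2 - 48*sin(w) + 52)/(8*sin(w)^3 - 3*sin(w)^2 - 2*sin(w) - 2)^3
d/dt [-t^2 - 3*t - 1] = -2*t - 3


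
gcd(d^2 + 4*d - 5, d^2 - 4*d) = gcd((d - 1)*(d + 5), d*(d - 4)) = 1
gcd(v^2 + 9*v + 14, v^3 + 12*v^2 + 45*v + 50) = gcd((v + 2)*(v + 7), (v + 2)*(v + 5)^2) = v + 2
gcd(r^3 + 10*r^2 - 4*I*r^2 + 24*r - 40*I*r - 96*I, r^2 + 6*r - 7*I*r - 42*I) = r + 6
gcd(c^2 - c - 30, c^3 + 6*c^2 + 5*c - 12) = 1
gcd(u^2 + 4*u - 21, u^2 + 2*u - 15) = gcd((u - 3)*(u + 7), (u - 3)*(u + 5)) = u - 3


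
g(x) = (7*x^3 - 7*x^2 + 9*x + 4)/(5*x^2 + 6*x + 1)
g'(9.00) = 1.35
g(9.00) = 10.05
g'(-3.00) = 0.15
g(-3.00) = -9.82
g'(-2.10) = -2.65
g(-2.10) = -10.58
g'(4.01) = 1.18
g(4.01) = 3.59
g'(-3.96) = 0.82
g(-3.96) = -10.35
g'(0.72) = -0.76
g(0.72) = 1.20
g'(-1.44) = -23.44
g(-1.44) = -16.27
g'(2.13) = 0.83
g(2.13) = 1.62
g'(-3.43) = 0.55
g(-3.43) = -9.98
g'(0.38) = -2.48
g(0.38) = 1.70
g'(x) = (-10*x - 6)*(7*x^3 - 7*x^2 + 9*x + 4)/(5*x^2 + 6*x + 1)^2 + (21*x^2 - 14*x + 9)/(5*x^2 + 6*x + 1) = (35*x^4 + 84*x^3 - 66*x^2 - 54*x - 15)/(25*x^4 + 60*x^3 + 46*x^2 + 12*x + 1)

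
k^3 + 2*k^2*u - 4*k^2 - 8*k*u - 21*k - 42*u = (k - 7)*(k + 3)*(k + 2*u)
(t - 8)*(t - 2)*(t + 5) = t^3 - 5*t^2 - 34*t + 80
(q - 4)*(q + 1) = q^2 - 3*q - 4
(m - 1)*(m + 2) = m^2 + m - 2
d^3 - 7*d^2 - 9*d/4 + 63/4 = (d - 7)*(d - 3/2)*(d + 3/2)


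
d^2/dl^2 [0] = 0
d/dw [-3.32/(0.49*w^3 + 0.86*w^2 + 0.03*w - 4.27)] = (4.8804*w^2 + 5.7104*w + 0.0996)/(0.49*w^3 + 0.86*w^2 + 0.03*w - 4.27)^2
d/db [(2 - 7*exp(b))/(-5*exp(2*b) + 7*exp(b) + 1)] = (-35*exp(2*b) + 20*exp(b) - 21)*exp(b)/(25*exp(4*b) - 70*exp(3*b) + 39*exp(2*b) + 14*exp(b) + 1)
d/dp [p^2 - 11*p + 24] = 2*p - 11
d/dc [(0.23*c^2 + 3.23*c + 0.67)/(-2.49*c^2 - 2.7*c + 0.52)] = (7.4217*c^2 + 3.5758*c + 3.4886)/(6.2001*c^4 + 13.446*c^3 + 4.7004*c^2 - 2.808*c + 0.2704)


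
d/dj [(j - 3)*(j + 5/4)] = 2*j - 7/4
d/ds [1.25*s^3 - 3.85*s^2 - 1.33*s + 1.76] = 3.75*s^2 - 7.7*s - 1.33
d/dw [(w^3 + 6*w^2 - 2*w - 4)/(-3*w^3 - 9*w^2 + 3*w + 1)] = (9*w^4 - 6*w^3 - 33*w^2 - 60*w + 10)/(9*w^6 + 54*w^5 + 63*w^4 - 60*w^3 - 9*w^2 + 6*w + 1)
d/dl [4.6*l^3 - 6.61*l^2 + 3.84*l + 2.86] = 13.8*l^2 - 13.22*l + 3.84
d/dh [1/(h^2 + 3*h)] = (-2*h - 3)/(h^2*(h + 3)^2)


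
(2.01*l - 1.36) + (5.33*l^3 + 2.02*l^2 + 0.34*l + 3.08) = 5.33*l^3 + 2.02*l^2 + 2.35*l + 1.72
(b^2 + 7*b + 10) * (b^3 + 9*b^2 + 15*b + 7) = b^5 + 16*b^4 + 88*b^3 + 202*b^2 + 199*b + 70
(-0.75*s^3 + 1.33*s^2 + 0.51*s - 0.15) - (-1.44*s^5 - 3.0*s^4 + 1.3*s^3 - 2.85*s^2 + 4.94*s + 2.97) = 1.44*s^5 + 3.0*s^4 - 2.05*s^3 + 4.18*s^2 - 4.43*s - 3.12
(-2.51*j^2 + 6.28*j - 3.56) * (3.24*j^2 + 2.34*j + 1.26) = -8.1324*j^4 + 14.4738*j^3 - 0.00180000000000113*j^2 - 0.417599999999998*j - 4.4856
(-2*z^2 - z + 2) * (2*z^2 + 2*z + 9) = -4*z^4 - 6*z^3 - 16*z^2 - 5*z + 18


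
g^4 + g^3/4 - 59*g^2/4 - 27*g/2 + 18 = (g - 4)*(g - 3/4)*(g + 2)*(g + 3)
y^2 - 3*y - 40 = (y - 8)*(y + 5)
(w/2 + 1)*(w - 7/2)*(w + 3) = w^3/2 + 3*w^2/4 - 23*w/4 - 21/2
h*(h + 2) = h^2 + 2*h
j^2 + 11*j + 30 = (j + 5)*(j + 6)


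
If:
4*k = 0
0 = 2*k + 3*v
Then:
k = 0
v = 0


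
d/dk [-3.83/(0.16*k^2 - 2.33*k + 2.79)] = (1.2256*k - 8.9239)/(0.16*k^2 - 2.33*k + 2.79)^2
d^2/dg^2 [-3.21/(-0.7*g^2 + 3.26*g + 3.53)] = (3.1458*g^2 - 14.65044*g - 3.21*(1.4*g - 3.26)*(2.8*g - 6.52) - 15.86382)/(-0.7*g^2 + 3.26*g + 3.53)^3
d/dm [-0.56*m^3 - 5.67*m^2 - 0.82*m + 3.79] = -1.68*m^2 - 11.34*m - 0.82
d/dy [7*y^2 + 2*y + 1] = 14*y + 2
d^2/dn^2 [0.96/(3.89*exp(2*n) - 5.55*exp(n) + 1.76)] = ((5.328 - 14.9376*exp(n))*(3.89*exp(2*n) - 5.55*exp(n) + 1.76) + 0.96*(7.78*exp(n) - 5.55)*(15.56*exp(n) - 11.1)*exp(n))*exp(n)/(3.89*exp(2*n) - 5.55*exp(n) + 1.76)^3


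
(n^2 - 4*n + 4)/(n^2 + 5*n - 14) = (n - 2)/(n + 7)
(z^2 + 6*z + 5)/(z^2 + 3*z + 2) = (z + 5)/(z + 2)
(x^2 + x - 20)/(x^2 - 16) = (x + 5)/(x + 4)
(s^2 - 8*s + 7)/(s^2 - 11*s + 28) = (s - 1)/(s - 4)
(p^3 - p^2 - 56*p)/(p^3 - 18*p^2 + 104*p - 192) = p*(p + 7)/(p^2 - 10*p + 24)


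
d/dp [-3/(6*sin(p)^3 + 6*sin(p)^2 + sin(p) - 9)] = 3*(18*sin(p)^2 + 12*sin(p) + 1)*cos(p)/(6*sin(p)^3 + 6*sin(p)^2 + sin(p) - 9)^2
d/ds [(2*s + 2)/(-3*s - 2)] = 2/(3*s + 2)^2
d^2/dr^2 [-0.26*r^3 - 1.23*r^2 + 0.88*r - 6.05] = -1.56*r - 2.46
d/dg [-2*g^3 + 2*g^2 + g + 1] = -6*g^2 + 4*g + 1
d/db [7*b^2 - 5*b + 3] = 14*b - 5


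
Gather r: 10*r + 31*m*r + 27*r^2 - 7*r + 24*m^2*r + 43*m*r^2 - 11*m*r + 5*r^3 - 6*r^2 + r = 5*r^3 + r^2*(43*m + 21) + r*(24*m^2 + 20*m + 4)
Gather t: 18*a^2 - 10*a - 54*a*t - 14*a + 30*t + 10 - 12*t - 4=18*a^2 - 24*a + t*(18 - 54*a) + 6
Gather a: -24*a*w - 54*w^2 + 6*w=-24*a*w - 54*w^2 + 6*w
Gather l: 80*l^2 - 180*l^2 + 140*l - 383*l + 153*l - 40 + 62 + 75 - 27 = -100*l^2 - 90*l + 70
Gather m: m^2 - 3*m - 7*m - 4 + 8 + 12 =m^2 - 10*m + 16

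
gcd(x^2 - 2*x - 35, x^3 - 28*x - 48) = 1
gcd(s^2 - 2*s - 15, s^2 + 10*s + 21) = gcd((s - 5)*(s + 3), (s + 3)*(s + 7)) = s + 3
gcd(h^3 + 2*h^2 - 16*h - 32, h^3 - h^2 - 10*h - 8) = h^2 - 2*h - 8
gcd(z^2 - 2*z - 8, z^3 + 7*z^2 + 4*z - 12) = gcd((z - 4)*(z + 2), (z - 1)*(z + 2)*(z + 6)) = z + 2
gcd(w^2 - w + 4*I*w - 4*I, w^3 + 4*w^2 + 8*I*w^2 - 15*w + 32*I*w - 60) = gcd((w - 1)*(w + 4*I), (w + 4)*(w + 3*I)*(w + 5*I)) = 1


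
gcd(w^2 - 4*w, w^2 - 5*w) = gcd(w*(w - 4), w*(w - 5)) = w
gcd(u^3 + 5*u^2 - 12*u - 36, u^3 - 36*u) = u + 6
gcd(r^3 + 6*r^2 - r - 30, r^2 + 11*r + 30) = r + 5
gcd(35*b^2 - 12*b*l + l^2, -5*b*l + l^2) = 5*b - l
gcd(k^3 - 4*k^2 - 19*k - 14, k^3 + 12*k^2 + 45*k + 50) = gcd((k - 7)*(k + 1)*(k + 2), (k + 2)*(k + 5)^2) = k + 2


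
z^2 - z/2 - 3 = (z - 2)*(z + 3/2)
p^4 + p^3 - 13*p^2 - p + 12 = (p - 3)*(p - 1)*(p + 1)*(p + 4)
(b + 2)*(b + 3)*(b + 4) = b^3 + 9*b^2 + 26*b + 24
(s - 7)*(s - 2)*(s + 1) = s^3 - 8*s^2 + 5*s + 14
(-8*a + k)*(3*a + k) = -24*a^2 - 5*a*k + k^2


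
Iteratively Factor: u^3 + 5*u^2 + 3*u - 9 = (u - 1)*(u^2 + 6*u + 9) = (u - 1)*(u + 3)*(u + 3)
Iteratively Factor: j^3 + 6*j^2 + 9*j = (j + 3)*(j^2 + 3*j) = (j + 3)^2*(j)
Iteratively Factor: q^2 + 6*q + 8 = (q + 2)*(q + 4)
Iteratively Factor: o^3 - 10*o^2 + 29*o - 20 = (o - 4)*(o^2 - 6*o + 5) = (o - 4)*(o - 1)*(o - 5)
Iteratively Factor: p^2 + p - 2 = (p - 1)*(p + 2)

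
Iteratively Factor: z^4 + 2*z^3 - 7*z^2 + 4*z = (z + 4)*(z^3 - 2*z^2 + z) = (z - 1)*(z + 4)*(z^2 - z) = (z - 1)^2*(z + 4)*(z)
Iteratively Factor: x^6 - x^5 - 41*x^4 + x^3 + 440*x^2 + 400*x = (x + 1)*(x^5 - 2*x^4 - 39*x^3 + 40*x^2 + 400*x) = x*(x + 1)*(x^4 - 2*x^3 - 39*x^2 + 40*x + 400) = x*(x - 5)*(x + 1)*(x^3 + 3*x^2 - 24*x - 80) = x*(x - 5)*(x + 1)*(x + 4)*(x^2 - x - 20) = x*(x - 5)^2*(x + 1)*(x + 4)*(x + 4)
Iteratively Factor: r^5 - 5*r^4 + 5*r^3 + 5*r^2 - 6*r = (r - 2)*(r^4 - 3*r^3 - r^2 + 3*r) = (r - 2)*(r - 1)*(r^3 - 2*r^2 - 3*r) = (r - 2)*(r - 1)*(r + 1)*(r^2 - 3*r) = (r - 3)*(r - 2)*(r - 1)*(r + 1)*(r)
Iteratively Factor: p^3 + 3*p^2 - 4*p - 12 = (p - 2)*(p^2 + 5*p + 6) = (p - 2)*(p + 3)*(p + 2)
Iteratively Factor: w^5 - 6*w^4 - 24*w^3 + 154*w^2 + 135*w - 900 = (w + 4)*(w^4 - 10*w^3 + 16*w^2 + 90*w - 225) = (w + 3)*(w + 4)*(w^3 - 13*w^2 + 55*w - 75) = (w - 5)*(w + 3)*(w + 4)*(w^2 - 8*w + 15) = (w - 5)^2*(w + 3)*(w + 4)*(w - 3)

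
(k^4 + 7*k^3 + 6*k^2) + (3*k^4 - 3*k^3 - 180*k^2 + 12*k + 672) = 4*k^4 + 4*k^3 - 174*k^2 + 12*k + 672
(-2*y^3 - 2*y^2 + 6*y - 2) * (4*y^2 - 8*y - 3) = -8*y^5 + 8*y^4 + 46*y^3 - 50*y^2 - 2*y + 6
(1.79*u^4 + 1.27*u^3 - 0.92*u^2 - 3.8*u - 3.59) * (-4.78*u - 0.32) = -8.5562*u^5 - 6.6434*u^4 + 3.9912*u^3 + 18.4584*u^2 + 18.3762*u + 1.1488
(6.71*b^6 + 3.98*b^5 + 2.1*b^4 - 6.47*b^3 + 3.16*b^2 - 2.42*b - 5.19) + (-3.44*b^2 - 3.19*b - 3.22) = 6.71*b^6 + 3.98*b^5 + 2.1*b^4 - 6.47*b^3 - 0.28*b^2 - 5.61*b - 8.41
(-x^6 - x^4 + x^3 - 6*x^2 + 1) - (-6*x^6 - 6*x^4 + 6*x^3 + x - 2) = 5*x^6 + 5*x^4 - 5*x^3 - 6*x^2 - x + 3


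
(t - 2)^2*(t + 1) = t^3 - 3*t^2 + 4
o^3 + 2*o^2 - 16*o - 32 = (o - 4)*(o + 2)*(o + 4)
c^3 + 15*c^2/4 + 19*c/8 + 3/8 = (c + 1/4)*(c + 1/2)*(c + 3)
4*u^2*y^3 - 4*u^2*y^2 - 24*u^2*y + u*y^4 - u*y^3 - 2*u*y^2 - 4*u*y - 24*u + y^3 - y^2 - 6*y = (4*u + y)*(y - 3)*(y + 2)*(u*y + 1)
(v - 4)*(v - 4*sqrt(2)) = v^2 - 4*sqrt(2)*v - 4*v + 16*sqrt(2)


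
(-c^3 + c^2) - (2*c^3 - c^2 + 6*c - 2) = -3*c^3 + 2*c^2 - 6*c + 2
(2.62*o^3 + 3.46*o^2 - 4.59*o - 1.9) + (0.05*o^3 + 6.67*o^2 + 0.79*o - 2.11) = 2.67*o^3 + 10.13*o^2 - 3.8*o - 4.01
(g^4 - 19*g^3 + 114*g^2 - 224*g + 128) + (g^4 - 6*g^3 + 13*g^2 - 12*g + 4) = 2*g^4 - 25*g^3 + 127*g^2 - 236*g + 132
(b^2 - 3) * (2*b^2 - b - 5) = 2*b^4 - b^3 - 11*b^2 + 3*b + 15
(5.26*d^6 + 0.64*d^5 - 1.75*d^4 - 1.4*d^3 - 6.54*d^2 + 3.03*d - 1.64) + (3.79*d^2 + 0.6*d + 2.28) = 5.26*d^6 + 0.64*d^5 - 1.75*d^4 - 1.4*d^3 - 2.75*d^2 + 3.63*d + 0.64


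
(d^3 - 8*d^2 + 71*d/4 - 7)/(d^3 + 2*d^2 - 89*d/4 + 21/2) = (d - 4)/(d + 6)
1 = 1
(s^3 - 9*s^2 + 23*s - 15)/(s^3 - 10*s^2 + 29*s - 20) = (s - 3)/(s - 4)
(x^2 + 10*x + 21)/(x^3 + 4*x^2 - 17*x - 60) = (x + 7)/(x^2 + x - 20)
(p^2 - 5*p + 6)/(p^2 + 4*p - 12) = (p - 3)/(p + 6)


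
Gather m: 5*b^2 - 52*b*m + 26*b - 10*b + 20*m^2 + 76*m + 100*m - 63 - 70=5*b^2 + 16*b + 20*m^2 + m*(176 - 52*b) - 133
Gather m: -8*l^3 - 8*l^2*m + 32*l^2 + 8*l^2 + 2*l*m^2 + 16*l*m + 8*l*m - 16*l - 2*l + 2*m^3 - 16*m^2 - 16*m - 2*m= -8*l^3 + 40*l^2 - 18*l + 2*m^3 + m^2*(2*l - 16) + m*(-8*l^2 + 24*l - 18)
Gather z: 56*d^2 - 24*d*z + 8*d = 56*d^2 - 24*d*z + 8*d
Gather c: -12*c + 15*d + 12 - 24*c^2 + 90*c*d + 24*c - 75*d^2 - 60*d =-24*c^2 + c*(90*d + 12) - 75*d^2 - 45*d + 12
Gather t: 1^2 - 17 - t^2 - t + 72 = -t^2 - t + 56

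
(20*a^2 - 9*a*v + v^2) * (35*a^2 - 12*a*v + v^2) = 700*a^4 - 555*a^3*v + 163*a^2*v^2 - 21*a*v^3 + v^4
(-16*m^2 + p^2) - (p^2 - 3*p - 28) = -16*m^2 + 3*p + 28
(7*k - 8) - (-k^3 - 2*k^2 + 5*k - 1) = k^3 + 2*k^2 + 2*k - 7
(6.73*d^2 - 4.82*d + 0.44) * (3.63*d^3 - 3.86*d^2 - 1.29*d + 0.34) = 24.4299*d^5 - 43.4744*d^4 + 11.5207*d^3 + 6.8076*d^2 - 2.2064*d + 0.1496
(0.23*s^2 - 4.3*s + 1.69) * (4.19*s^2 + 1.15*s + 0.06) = 0.9637*s^4 - 17.7525*s^3 + 2.1499*s^2 + 1.6855*s + 0.1014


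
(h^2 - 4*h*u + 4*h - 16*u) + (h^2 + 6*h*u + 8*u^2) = 2*h^2 + 2*h*u + 4*h + 8*u^2 - 16*u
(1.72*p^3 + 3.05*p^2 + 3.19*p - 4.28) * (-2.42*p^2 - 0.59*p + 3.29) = -4.1624*p^5 - 8.3958*p^4 - 3.8605*p^3 + 18.51*p^2 + 13.0203*p - 14.0812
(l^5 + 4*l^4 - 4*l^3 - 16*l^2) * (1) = l^5 + 4*l^4 - 4*l^3 - 16*l^2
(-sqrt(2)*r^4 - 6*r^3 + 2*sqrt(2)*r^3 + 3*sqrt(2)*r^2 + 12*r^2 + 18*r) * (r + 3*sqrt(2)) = -sqrt(2)*r^5 - 12*r^4 + 2*sqrt(2)*r^4 - 15*sqrt(2)*r^3 + 24*r^3 + 36*r^2 + 36*sqrt(2)*r^2 + 54*sqrt(2)*r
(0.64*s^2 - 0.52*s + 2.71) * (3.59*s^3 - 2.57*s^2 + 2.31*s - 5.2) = 2.2976*s^5 - 3.5116*s^4 + 12.5437*s^3 - 11.4939*s^2 + 8.9641*s - 14.092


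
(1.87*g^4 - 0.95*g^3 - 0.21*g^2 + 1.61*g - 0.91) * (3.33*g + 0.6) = 6.2271*g^5 - 2.0415*g^4 - 1.2693*g^3 + 5.2353*g^2 - 2.0643*g - 0.546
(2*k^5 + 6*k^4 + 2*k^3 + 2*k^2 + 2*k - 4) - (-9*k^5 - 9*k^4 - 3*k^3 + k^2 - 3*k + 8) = 11*k^5 + 15*k^4 + 5*k^3 + k^2 + 5*k - 12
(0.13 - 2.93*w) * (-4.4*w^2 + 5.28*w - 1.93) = 12.892*w^3 - 16.0424*w^2 + 6.3413*w - 0.2509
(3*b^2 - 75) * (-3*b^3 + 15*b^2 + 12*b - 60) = -9*b^5 + 45*b^4 + 261*b^3 - 1305*b^2 - 900*b + 4500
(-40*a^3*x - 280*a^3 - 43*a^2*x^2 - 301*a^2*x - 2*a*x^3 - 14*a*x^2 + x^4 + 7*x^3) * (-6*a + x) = 240*a^4*x + 1680*a^4 + 218*a^3*x^2 + 1526*a^3*x - 31*a^2*x^3 - 217*a^2*x^2 - 8*a*x^4 - 56*a*x^3 + x^5 + 7*x^4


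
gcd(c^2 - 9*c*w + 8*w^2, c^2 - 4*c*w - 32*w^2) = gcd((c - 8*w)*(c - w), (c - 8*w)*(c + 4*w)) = -c + 8*w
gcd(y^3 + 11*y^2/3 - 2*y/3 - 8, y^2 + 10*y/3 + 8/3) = y + 2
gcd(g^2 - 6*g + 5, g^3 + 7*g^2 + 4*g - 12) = g - 1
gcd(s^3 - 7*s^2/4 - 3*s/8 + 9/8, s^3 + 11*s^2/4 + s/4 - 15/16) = s + 3/4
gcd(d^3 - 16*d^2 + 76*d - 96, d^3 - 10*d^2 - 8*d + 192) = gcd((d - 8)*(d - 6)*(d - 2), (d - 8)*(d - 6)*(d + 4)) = d^2 - 14*d + 48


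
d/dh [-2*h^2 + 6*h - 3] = 6 - 4*h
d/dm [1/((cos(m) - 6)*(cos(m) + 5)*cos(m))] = (3*sin(m) - 30*sin(m)/cos(m)^2 - 2*tan(m))/((cos(m) - 6)^2*(cos(m) + 5)^2)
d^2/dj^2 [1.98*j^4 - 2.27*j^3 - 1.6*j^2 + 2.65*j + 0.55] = 23.76*j^2 - 13.62*j - 3.2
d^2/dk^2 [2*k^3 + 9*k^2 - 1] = 12*k + 18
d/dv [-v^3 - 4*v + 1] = -3*v^2 - 4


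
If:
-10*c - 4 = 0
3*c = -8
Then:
No Solution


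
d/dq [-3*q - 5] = -3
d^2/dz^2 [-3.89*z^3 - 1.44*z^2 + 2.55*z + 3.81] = -23.34*z - 2.88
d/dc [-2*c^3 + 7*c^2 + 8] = 2*c*(7 - 3*c)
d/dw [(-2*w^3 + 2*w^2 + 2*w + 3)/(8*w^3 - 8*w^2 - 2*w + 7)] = 2*(-12*w^3 - 51*w^2 + 38*w + 10)/(64*w^6 - 128*w^5 + 32*w^4 + 144*w^3 - 108*w^2 - 28*w + 49)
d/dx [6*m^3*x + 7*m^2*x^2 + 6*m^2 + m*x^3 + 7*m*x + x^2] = 6*m^3 + 14*m^2*x + 3*m*x^2 + 7*m + 2*x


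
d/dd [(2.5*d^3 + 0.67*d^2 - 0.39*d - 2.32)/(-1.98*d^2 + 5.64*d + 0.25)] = (-4.95*d^4 + 28.2*d^3 + 4.8816*d^2 - 8.8522*d + 12.9873)/(3.9204*d^4 - 22.3344*d^3 + 30.8196*d^2 + 2.82*d + 0.0625)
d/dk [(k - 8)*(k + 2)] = 2*k - 6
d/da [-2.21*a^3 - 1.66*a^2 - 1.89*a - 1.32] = -6.63*a^2 - 3.32*a - 1.89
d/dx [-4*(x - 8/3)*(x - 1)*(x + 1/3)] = -12*x^2 + 80*x/3 - 52/9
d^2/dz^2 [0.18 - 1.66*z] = 0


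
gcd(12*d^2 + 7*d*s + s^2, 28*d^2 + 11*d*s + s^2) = 4*d + s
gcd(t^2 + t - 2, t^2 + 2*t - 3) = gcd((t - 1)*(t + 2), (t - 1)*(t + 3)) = t - 1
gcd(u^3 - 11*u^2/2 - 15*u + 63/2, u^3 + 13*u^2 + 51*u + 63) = u + 3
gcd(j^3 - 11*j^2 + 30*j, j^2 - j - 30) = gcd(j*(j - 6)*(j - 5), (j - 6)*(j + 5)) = j - 6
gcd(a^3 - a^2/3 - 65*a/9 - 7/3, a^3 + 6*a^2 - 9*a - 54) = a - 3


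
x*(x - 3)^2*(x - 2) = x^4 - 8*x^3 + 21*x^2 - 18*x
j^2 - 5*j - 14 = (j - 7)*(j + 2)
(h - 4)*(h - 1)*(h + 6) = h^3 + h^2 - 26*h + 24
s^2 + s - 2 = (s - 1)*(s + 2)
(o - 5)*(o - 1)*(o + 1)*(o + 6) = o^4 + o^3 - 31*o^2 - o + 30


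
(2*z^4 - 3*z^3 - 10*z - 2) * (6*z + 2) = 12*z^5 - 14*z^4 - 6*z^3 - 60*z^2 - 32*z - 4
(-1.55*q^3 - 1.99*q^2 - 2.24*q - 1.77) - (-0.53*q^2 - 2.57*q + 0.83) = -1.55*q^3 - 1.46*q^2 + 0.33*q - 2.6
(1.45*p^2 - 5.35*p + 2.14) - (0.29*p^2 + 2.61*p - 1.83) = 1.16*p^2 - 7.96*p + 3.97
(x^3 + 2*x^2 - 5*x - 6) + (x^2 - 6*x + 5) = x^3 + 3*x^2 - 11*x - 1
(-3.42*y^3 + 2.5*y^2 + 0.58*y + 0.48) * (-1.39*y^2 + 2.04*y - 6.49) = 4.7538*y^5 - 10.4518*y^4 + 26.4896*y^3 - 15.709*y^2 - 2.785*y - 3.1152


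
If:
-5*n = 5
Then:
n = -1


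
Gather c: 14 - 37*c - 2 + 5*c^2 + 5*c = 5*c^2 - 32*c + 12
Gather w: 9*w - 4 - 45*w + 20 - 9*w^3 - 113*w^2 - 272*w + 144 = -9*w^3 - 113*w^2 - 308*w + 160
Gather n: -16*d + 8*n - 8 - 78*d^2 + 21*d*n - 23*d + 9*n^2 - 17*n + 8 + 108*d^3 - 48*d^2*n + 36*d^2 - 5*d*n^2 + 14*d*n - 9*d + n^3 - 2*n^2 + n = 108*d^3 - 42*d^2 - 48*d + n^3 + n^2*(7 - 5*d) + n*(-48*d^2 + 35*d - 8)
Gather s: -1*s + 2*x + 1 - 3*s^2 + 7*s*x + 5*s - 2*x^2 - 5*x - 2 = -3*s^2 + s*(7*x + 4) - 2*x^2 - 3*x - 1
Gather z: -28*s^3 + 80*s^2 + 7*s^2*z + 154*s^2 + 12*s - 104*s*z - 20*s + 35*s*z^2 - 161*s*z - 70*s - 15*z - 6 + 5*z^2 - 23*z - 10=-28*s^3 + 234*s^2 - 78*s + z^2*(35*s + 5) + z*(7*s^2 - 265*s - 38) - 16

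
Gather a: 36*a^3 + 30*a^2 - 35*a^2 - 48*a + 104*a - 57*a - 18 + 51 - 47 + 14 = 36*a^3 - 5*a^2 - a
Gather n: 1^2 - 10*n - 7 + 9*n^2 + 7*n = 9*n^2 - 3*n - 6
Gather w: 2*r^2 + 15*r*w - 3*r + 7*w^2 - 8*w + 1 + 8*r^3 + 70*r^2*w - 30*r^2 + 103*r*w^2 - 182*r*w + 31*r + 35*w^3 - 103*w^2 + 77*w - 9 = 8*r^3 - 28*r^2 + 28*r + 35*w^3 + w^2*(103*r - 96) + w*(70*r^2 - 167*r + 69) - 8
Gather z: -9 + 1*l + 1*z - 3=l + z - 12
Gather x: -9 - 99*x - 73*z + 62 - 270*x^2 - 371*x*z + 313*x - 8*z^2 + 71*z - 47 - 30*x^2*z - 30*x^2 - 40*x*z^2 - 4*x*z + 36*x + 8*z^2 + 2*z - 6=x^2*(-30*z - 300) + x*(-40*z^2 - 375*z + 250)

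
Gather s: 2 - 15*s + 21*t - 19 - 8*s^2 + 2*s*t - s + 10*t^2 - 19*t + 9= -8*s^2 + s*(2*t - 16) + 10*t^2 + 2*t - 8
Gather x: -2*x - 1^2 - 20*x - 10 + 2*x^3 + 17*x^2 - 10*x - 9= 2*x^3 + 17*x^2 - 32*x - 20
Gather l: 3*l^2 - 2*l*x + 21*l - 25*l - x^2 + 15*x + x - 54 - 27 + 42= 3*l^2 + l*(-2*x - 4) - x^2 + 16*x - 39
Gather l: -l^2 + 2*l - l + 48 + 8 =-l^2 + l + 56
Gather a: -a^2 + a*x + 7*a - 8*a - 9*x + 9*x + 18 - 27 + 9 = -a^2 + a*(x - 1)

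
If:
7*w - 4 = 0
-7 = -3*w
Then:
No Solution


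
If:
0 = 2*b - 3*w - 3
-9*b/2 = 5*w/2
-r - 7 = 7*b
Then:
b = 15/37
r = -364/37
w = -27/37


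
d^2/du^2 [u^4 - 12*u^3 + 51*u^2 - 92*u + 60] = 12*u^2 - 72*u + 102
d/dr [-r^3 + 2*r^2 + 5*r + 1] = -3*r^2 + 4*r + 5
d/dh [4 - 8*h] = -8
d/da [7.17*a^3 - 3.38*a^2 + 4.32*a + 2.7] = 21.51*a^2 - 6.76*a + 4.32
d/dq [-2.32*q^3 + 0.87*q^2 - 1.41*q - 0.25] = -6.96*q^2 + 1.74*q - 1.41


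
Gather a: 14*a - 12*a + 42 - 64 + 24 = 2*a + 2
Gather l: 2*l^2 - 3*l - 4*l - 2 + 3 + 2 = 2*l^2 - 7*l + 3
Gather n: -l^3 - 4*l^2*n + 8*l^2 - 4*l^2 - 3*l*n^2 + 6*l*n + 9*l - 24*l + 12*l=-l^3 + 4*l^2 - 3*l*n^2 - 3*l + n*(-4*l^2 + 6*l)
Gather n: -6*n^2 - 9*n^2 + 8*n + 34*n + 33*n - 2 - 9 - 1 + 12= -15*n^2 + 75*n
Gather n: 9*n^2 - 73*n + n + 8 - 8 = 9*n^2 - 72*n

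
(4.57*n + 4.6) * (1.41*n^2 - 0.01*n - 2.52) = 6.4437*n^3 + 6.4403*n^2 - 11.5624*n - 11.592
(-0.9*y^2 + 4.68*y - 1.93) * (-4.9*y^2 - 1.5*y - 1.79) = 4.41*y^4 - 21.582*y^3 + 4.048*y^2 - 5.4822*y + 3.4547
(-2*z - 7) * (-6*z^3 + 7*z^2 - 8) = 12*z^4 + 28*z^3 - 49*z^2 + 16*z + 56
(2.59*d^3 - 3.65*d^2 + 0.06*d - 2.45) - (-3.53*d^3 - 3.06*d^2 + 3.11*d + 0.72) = 6.12*d^3 - 0.59*d^2 - 3.05*d - 3.17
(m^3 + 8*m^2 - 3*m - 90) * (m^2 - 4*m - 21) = m^5 + 4*m^4 - 56*m^3 - 246*m^2 + 423*m + 1890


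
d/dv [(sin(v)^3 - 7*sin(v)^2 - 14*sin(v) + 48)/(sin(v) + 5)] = 2*(sin(v)^3 + 4*sin(v)^2 - 35*sin(v) - 59)*cos(v)/(sin(v) + 5)^2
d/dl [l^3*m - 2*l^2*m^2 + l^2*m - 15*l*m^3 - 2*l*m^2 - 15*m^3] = m*(3*l^2 - 4*l*m + 2*l - 15*m^2 - 2*m)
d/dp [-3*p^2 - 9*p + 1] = -6*p - 9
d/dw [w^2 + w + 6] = 2*w + 1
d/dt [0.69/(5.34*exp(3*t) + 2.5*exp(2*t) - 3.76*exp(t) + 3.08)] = (-11.0538*exp(2*t) - 3.45*exp(t) + 2.5944)*exp(t)/(5.34*exp(3*t) + 2.5*exp(2*t) - 3.76*exp(t) + 3.08)^2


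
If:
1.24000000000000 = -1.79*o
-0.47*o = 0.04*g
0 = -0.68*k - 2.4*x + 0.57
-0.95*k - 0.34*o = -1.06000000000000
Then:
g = 8.14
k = 1.36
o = -0.69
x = -0.15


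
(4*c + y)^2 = 16*c^2 + 8*c*y + y^2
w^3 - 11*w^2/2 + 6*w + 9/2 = (w - 3)^2*(w + 1/2)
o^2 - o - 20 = (o - 5)*(o + 4)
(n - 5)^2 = n^2 - 10*n + 25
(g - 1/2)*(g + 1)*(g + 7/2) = g^3 + 4*g^2 + 5*g/4 - 7/4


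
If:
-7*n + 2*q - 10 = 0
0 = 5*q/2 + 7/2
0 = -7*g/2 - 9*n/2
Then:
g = 576/245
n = -64/35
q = -7/5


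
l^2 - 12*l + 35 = (l - 7)*(l - 5)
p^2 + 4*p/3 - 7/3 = (p - 1)*(p + 7/3)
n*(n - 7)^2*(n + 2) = n^4 - 12*n^3 + 21*n^2 + 98*n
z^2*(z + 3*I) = z^3 + 3*I*z^2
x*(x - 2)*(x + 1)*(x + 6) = x^4 + 5*x^3 - 8*x^2 - 12*x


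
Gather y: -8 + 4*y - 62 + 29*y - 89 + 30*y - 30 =63*y - 189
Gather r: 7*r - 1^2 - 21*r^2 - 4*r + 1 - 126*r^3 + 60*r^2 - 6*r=-126*r^3 + 39*r^2 - 3*r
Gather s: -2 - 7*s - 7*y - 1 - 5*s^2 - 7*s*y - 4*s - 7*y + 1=-5*s^2 + s*(-7*y - 11) - 14*y - 2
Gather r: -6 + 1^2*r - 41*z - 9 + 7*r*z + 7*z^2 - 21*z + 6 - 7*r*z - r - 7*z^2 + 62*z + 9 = 0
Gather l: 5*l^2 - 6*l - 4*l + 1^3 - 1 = 5*l^2 - 10*l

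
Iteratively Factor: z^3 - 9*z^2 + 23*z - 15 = (z - 3)*(z^2 - 6*z + 5) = (z - 5)*(z - 3)*(z - 1)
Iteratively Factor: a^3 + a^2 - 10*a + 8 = (a - 2)*(a^2 + 3*a - 4) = (a - 2)*(a + 4)*(a - 1)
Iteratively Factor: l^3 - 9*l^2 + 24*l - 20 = (l - 2)*(l^2 - 7*l + 10) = (l - 2)^2*(l - 5)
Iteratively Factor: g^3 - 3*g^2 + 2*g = (g - 1)*(g^2 - 2*g) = (g - 2)*(g - 1)*(g)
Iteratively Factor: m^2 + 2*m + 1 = (m + 1)*(m + 1)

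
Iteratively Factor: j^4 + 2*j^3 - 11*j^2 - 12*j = (j + 1)*(j^3 + j^2 - 12*j) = (j - 3)*(j + 1)*(j^2 + 4*j) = (j - 3)*(j + 1)*(j + 4)*(j)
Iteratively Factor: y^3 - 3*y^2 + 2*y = (y)*(y^2 - 3*y + 2) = y*(y - 2)*(y - 1)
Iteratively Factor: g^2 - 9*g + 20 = (g - 5)*(g - 4)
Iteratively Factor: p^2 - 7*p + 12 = (p - 3)*(p - 4)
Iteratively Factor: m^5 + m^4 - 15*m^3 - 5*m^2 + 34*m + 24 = (m + 4)*(m^4 - 3*m^3 - 3*m^2 + 7*m + 6) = (m - 2)*(m + 4)*(m^3 - m^2 - 5*m - 3) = (m - 3)*(m - 2)*(m + 4)*(m^2 + 2*m + 1) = (m - 3)*(m - 2)*(m + 1)*(m + 4)*(m + 1)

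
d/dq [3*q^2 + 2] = 6*q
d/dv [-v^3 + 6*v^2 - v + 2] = -3*v^2 + 12*v - 1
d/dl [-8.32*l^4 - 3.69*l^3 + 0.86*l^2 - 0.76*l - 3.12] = -33.28*l^3 - 11.07*l^2 + 1.72*l - 0.76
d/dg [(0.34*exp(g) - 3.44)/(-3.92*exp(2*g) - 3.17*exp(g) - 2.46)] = (1.3328*exp(2*g) - 26.9696*exp(g) - 11.7412)*exp(g)/(15.3664*exp(4*g) + 24.8528*exp(3*g) + 29.3353*exp(2*g) + 15.5964*exp(g) + 6.0516)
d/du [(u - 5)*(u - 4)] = 2*u - 9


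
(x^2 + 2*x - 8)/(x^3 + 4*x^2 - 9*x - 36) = (x - 2)/(x^2 - 9)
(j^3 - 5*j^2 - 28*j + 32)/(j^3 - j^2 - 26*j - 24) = (j^2 - 9*j + 8)/(j^2 - 5*j - 6)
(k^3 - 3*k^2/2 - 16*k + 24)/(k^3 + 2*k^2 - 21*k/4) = 2*(k^2 - 16)/(k*(2*k + 7))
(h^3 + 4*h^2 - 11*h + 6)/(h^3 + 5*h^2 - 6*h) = (h - 1)/h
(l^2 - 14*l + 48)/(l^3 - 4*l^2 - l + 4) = (l^2 - 14*l + 48)/(l^3 - 4*l^2 - l + 4)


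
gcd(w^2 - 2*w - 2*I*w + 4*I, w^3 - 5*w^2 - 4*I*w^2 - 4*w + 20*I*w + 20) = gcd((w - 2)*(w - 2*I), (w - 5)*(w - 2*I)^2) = w - 2*I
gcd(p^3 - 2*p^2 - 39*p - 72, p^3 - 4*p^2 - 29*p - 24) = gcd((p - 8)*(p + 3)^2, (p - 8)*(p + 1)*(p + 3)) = p^2 - 5*p - 24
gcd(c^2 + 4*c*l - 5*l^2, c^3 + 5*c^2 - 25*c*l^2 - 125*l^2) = c + 5*l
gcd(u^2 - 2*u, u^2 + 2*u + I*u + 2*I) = 1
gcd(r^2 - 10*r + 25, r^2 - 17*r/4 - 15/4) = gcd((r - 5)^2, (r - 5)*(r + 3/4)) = r - 5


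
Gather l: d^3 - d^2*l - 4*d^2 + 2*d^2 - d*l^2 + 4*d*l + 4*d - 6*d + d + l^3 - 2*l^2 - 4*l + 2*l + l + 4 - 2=d^3 - 2*d^2 - d + l^3 + l^2*(-d - 2) + l*(-d^2 + 4*d - 1) + 2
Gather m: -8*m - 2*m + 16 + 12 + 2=30 - 10*m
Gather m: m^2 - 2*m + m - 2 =m^2 - m - 2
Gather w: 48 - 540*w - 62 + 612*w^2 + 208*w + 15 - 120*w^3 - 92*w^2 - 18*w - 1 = -120*w^3 + 520*w^2 - 350*w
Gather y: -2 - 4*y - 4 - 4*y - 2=-8*y - 8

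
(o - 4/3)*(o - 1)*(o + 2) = o^3 - o^2/3 - 10*o/3 + 8/3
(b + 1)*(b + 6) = b^2 + 7*b + 6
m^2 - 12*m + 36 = (m - 6)^2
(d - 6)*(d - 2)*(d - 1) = d^3 - 9*d^2 + 20*d - 12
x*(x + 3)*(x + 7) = x^3 + 10*x^2 + 21*x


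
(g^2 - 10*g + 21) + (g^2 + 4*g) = 2*g^2 - 6*g + 21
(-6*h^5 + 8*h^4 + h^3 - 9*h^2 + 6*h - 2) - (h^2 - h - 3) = -6*h^5 + 8*h^4 + h^3 - 10*h^2 + 7*h + 1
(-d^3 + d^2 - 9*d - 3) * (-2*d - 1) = 2*d^4 - d^3 + 17*d^2 + 15*d + 3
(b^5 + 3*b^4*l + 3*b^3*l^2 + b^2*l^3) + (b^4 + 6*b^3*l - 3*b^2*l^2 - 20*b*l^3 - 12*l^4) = b^5 + 3*b^4*l + b^4 + 3*b^3*l^2 + 6*b^3*l + b^2*l^3 - 3*b^2*l^2 - 20*b*l^3 - 12*l^4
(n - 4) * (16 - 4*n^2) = -4*n^3 + 16*n^2 + 16*n - 64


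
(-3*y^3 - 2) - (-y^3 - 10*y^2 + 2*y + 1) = -2*y^3 + 10*y^2 - 2*y - 3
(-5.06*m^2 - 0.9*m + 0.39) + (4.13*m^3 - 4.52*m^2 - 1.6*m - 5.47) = 4.13*m^3 - 9.58*m^2 - 2.5*m - 5.08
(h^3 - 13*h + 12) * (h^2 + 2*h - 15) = h^5 + 2*h^4 - 28*h^3 - 14*h^2 + 219*h - 180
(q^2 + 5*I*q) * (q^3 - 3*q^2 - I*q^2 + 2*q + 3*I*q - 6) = q^5 - 3*q^4 + 4*I*q^4 + 7*q^3 - 12*I*q^3 - 21*q^2 + 10*I*q^2 - 30*I*q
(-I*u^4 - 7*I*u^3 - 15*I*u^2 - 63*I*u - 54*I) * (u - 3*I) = -I*u^5 - 3*u^4 - 7*I*u^4 - 21*u^3 - 15*I*u^3 - 45*u^2 - 63*I*u^2 - 189*u - 54*I*u - 162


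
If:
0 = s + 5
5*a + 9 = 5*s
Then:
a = -34/5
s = -5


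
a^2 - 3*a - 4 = (a - 4)*(a + 1)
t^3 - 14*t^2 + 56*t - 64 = (t - 8)*(t - 4)*(t - 2)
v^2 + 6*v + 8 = (v + 2)*(v + 4)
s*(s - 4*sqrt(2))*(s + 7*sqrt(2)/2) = s^3 - sqrt(2)*s^2/2 - 28*s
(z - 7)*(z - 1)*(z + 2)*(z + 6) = z^4 - 45*z^2 - 40*z + 84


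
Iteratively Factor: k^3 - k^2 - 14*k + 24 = (k - 3)*(k^2 + 2*k - 8) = (k - 3)*(k + 4)*(k - 2)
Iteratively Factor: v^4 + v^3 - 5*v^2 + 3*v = (v + 3)*(v^3 - 2*v^2 + v) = v*(v + 3)*(v^2 - 2*v + 1) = v*(v - 1)*(v + 3)*(v - 1)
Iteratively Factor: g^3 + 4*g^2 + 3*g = (g + 3)*(g^2 + g) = (g + 1)*(g + 3)*(g)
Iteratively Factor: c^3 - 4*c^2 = (c)*(c^2 - 4*c) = c^2*(c - 4)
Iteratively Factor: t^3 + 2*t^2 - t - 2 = (t - 1)*(t^2 + 3*t + 2) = (t - 1)*(t + 1)*(t + 2)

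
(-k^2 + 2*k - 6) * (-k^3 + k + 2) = k^5 - 2*k^4 + 5*k^3 - 2*k - 12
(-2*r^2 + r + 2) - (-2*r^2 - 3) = r + 5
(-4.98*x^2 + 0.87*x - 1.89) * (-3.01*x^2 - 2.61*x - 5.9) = 14.9898*x^4 + 10.3791*x^3 + 32.8002*x^2 - 0.200100000000001*x + 11.151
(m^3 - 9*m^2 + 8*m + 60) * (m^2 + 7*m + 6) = m^5 - 2*m^4 - 49*m^3 + 62*m^2 + 468*m + 360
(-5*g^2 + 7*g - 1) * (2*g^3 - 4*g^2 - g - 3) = -10*g^5 + 34*g^4 - 25*g^3 + 12*g^2 - 20*g + 3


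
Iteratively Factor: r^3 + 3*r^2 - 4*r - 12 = (r + 2)*(r^2 + r - 6) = (r + 2)*(r + 3)*(r - 2)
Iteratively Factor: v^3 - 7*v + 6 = (v - 2)*(v^2 + 2*v - 3) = (v - 2)*(v - 1)*(v + 3)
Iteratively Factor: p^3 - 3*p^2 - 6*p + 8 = (p - 1)*(p^2 - 2*p - 8) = (p - 1)*(p + 2)*(p - 4)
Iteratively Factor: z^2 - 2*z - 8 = (z + 2)*(z - 4)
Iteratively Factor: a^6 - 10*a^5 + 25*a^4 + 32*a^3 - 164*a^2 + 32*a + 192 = (a - 3)*(a^5 - 7*a^4 + 4*a^3 + 44*a^2 - 32*a - 64) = (a - 4)*(a - 3)*(a^4 - 3*a^3 - 8*a^2 + 12*a + 16) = (a - 4)*(a - 3)*(a - 2)*(a^3 - a^2 - 10*a - 8) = (a - 4)^2*(a - 3)*(a - 2)*(a^2 + 3*a + 2) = (a - 4)^2*(a - 3)*(a - 2)*(a + 1)*(a + 2)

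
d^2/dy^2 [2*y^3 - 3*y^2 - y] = 12*y - 6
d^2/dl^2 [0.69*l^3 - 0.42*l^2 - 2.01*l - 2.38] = 4.14*l - 0.84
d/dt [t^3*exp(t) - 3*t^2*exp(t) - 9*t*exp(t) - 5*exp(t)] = (t^3 - 15*t - 14)*exp(t)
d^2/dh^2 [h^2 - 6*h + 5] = 2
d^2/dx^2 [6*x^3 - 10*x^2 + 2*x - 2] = 36*x - 20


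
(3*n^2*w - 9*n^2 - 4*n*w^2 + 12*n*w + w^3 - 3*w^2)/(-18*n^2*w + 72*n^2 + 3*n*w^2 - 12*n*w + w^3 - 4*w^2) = (-n*w + 3*n + w^2 - 3*w)/(6*n*w - 24*n + w^2 - 4*w)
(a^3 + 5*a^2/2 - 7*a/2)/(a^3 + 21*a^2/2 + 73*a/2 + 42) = a*(a - 1)/(a^2 + 7*a + 12)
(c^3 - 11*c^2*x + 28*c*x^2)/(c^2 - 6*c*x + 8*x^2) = c*(-c + 7*x)/(-c + 2*x)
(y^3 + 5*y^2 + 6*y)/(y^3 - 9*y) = (y + 2)/(y - 3)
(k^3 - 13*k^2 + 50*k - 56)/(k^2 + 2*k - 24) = (k^2 - 9*k + 14)/(k + 6)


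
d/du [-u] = -1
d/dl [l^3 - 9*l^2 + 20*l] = 3*l^2 - 18*l + 20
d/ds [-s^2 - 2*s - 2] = -2*s - 2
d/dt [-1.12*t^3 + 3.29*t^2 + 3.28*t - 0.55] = -3.36*t^2 + 6.58*t + 3.28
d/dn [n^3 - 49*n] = 3*n^2 - 49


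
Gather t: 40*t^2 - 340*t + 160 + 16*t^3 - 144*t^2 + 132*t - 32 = 16*t^3 - 104*t^2 - 208*t + 128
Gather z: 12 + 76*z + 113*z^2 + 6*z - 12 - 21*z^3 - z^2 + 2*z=-21*z^3 + 112*z^2 + 84*z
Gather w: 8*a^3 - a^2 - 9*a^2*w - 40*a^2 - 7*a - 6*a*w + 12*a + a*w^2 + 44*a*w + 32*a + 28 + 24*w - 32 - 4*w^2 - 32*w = 8*a^3 - 41*a^2 + 37*a + w^2*(a - 4) + w*(-9*a^2 + 38*a - 8) - 4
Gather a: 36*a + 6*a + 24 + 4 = 42*a + 28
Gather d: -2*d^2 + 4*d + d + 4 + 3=-2*d^2 + 5*d + 7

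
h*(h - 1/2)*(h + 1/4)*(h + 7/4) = h^4 + 3*h^3/2 - 9*h^2/16 - 7*h/32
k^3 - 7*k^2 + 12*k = k*(k - 4)*(k - 3)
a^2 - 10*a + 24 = (a - 6)*(a - 4)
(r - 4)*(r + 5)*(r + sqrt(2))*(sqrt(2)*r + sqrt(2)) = sqrt(2)*r^4 + 2*r^3 + 2*sqrt(2)*r^3 - 19*sqrt(2)*r^2 + 4*r^2 - 38*r - 20*sqrt(2)*r - 40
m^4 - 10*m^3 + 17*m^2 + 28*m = m*(m - 7)*(m - 4)*(m + 1)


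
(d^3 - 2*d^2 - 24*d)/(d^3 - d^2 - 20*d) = (d - 6)/(d - 5)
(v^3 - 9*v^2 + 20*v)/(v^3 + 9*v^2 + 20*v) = (v^2 - 9*v + 20)/(v^2 + 9*v + 20)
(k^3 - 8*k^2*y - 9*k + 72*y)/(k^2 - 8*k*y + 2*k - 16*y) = (k^2 - 9)/(k + 2)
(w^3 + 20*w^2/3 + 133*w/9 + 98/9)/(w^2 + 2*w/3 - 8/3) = (9*w^2 + 42*w + 49)/(3*(3*w - 4))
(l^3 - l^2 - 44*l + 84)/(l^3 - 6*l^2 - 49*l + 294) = (l - 2)/(l - 7)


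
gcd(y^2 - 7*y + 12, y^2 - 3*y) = y - 3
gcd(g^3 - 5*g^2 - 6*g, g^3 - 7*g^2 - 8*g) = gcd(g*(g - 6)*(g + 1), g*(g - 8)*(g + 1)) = g^2 + g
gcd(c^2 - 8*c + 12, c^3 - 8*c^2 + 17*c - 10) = c - 2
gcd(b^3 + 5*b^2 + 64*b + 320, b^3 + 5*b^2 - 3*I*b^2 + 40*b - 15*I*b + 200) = b^2 + b*(5 - 8*I) - 40*I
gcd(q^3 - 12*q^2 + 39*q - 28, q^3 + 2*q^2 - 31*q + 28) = q^2 - 5*q + 4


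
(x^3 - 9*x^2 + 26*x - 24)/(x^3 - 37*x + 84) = (x - 2)/(x + 7)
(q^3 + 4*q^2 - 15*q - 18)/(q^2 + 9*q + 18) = (q^2 - 2*q - 3)/(q + 3)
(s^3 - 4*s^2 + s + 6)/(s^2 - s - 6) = (s^2 - s - 2)/(s + 2)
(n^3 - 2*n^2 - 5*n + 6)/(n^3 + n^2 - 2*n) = (n - 3)/n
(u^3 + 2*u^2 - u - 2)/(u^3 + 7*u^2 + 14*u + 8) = (u - 1)/(u + 4)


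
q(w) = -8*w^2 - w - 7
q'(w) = -16*w - 1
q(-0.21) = -7.14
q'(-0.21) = 2.36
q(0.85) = -13.63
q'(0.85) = -14.60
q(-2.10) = -40.18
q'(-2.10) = 32.60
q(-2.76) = -65.18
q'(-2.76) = 43.16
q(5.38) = -243.94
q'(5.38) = -87.08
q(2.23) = -49.01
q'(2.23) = -36.68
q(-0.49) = -8.43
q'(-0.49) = 6.84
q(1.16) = -18.92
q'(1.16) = -19.56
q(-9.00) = -646.00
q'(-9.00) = 143.00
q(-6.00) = -289.00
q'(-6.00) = 95.00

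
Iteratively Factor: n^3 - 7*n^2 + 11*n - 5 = (n - 1)*(n^2 - 6*n + 5) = (n - 1)^2*(n - 5)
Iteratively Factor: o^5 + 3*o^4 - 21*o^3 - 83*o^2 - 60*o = (o + 3)*(o^4 - 21*o^2 - 20*o) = (o - 5)*(o + 3)*(o^3 + 5*o^2 + 4*o) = (o - 5)*(o + 3)*(o + 4)*(o^2 + o) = (o - 5)*(o + 1)*(o + 3)*(o + 4)*(o)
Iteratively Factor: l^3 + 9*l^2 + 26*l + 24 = (l + 2)*(l^2 + 7*l + 12) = (l + 2)*(l + 3)*(l + 4)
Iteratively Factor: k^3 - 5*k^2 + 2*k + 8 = (k - 2)*(k^2 - 3*k - 4) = (k - 2)*(k + 1)*(k - 4)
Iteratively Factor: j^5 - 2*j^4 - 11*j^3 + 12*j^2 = (j)*(j^4 - 2*j^3 - 11*j^2 + 12*j) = j*(j + 3)*(j^3 - 5*j^2 + 4*j) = j*(j - 4)*(j + 3)*(j^2 - j) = j^2*(j - 4)*(j + 3)*(j - 1)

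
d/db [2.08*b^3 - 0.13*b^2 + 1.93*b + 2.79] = 6.24*b^2 - 0.26*b + 1.93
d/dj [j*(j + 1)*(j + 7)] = 3*j^2 + 16*j + 7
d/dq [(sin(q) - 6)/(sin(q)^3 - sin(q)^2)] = (19*sin(q) + cos(2*q) - 13)*cos(q)/((sin(q) - 1)^2*sin(q)^3)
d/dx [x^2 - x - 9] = 2*x - 1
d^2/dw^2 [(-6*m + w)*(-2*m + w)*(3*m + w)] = -10*m + 6*w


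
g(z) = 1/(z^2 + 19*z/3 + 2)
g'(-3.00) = -0.00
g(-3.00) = -0.12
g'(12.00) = 0.00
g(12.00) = 0.00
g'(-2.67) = -0.02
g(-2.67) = -0.13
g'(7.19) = -0.00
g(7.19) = 0.01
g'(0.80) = -0.13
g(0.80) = 0.13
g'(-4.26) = 0.05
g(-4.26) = -0.15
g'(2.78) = -0.02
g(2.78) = 0.04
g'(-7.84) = 0.05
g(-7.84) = 0.07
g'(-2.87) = -0.01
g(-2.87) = -0.13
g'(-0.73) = -1.12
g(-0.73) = -0.48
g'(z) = (-2*z - 19/3)/(z^2 + 19*z/3 + 2)^2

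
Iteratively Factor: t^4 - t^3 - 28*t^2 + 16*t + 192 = (t - 4)*(t^3 + 3*t^2 - 16*t - 48) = (t - 4)*(t + 4)*(t^2 - t - 12) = (t - 4)^2*(t + 4)*(t + 3)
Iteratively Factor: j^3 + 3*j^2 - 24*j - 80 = (j - 5)*(j^2 + 8*j + 16) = (j - 5)*(j + 4)*(j + 4)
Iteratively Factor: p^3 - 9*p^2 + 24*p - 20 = (p - 2)*(p^2 - 7*p + 10) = (p - 2)^2*(p - 5)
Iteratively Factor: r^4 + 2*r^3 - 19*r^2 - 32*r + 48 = (r - 1)*(r^3 + 3*r^2 - 16*r - 48) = (r - 1)*(r + 4)*(r^2 - r - 12) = (r - 4)*(r - 1)*(r + 4)*(r + 3)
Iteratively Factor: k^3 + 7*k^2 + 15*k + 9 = (k + 3)*(k^2 + 4*k + 3) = (k + 3)^2*(k + 1)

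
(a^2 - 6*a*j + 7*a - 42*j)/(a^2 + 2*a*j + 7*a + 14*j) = (a - 6*j)/(a + 2*j)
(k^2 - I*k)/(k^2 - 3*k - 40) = k*(-k + I)/(-k^2 + 3*k + 40)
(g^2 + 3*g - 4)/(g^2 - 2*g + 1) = (g + 4)/(g - 1)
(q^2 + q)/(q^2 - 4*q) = (q + 1)/(q - 4)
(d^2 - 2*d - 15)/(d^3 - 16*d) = (d^2 - 2*d - 15)/(d*(d^2 - 16))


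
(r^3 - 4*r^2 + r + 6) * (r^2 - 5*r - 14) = r^5 - 9*r^4 + 7*r^3 + 57*r^2 - 44*r - 84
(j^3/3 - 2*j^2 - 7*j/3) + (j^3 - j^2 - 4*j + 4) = 4*j^3/3 - 3*j^2 - 19*j/3 + 4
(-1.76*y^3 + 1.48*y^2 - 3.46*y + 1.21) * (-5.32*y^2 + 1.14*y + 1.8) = 9.3632*y^5 - 9.88*y^4 + 16.9264*y^3 - 7.7176*y^2 - 4.8486*y + 2.178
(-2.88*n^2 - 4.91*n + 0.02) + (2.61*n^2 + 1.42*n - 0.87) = -0.27*n^2 - 3.49*n - 0.85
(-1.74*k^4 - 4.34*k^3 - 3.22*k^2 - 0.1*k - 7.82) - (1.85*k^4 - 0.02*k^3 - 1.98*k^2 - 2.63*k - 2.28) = -3.59*k^4 - 4.32*k^3 - 1.24*k^2 + 2.53*k - 5.54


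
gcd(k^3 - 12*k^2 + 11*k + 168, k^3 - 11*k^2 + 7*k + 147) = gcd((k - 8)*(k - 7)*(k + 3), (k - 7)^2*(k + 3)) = k^2 - 4*k - 21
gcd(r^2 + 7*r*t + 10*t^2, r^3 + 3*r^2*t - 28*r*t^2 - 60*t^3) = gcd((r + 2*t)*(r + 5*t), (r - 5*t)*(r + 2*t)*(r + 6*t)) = r + 2*t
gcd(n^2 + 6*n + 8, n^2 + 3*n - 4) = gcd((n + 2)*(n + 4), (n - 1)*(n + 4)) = n + 4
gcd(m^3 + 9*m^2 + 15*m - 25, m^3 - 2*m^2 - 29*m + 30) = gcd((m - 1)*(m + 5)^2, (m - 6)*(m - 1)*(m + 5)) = m^2 + 4*m - 5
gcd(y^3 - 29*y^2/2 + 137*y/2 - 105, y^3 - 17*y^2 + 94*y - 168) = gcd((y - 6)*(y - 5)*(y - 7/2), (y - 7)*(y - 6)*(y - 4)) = y - 6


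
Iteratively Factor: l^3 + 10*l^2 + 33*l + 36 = (l + 3)*(l^2 + 7*l + 12) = (l + 3)*(l + 4)*(l + 3)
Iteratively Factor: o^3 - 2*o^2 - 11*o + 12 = (o - 1)*(o^2 - o - 12) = (o - 4)*(o - 1)*(o + 3)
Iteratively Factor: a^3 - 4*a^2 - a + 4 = (a - 1)*(a^2 - 3*a - 4) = (a - 1)*(a + 1)*(a - 4)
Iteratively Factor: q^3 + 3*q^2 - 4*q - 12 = (q - 2)*(q^2 + 5*q + 6) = (q - 2)*(q + 3)*(q + 2)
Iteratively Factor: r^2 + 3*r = (r)*(r + 3)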